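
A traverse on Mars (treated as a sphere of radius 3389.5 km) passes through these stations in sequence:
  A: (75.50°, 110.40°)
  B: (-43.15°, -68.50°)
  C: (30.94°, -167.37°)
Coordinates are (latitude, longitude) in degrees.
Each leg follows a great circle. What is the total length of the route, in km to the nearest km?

15634 km

Leg A→B: central angle 2.5769 rad, distance 8734.5 km.
Leg B→C: central angle 2.0354 rad, distance 6899.2 km.
Total: 8734.5 + 6899.2 ≈ 15634 km.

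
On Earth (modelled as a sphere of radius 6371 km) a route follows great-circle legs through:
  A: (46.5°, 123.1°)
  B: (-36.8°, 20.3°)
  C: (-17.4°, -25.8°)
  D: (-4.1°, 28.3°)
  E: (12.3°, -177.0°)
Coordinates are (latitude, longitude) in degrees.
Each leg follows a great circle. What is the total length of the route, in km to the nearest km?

Leg A→B: central angle 2.1611 rad, distance 13768.5 km.
Leg B→C: central angle 0.7828 rad, distance 4987.1 km.
Leg C→D: central angle 0.9527 rad, distance 6069.6 km.
Leg D→E: central angle 2.6822 rad, distance 17088.0 km.
Total: 13768.5 + 4987.1 + 6069.6 + 17088.0 ≈ 41913 km.

41913 km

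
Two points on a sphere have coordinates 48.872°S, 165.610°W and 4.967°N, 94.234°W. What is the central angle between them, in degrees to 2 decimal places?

In radians: φ₁ = -0.8530, φ₂ = 0.0867, Δλ = 71.376° = 1.2457 rad.
cos c = sin φ₁ sin φ₂ + cos φ₁ cos φ₂ cos Δλ = (-0.7532)(0.0866) + (0.6577)(0.9962)(0.3194) = 0.14405,
so c = arccos(0.14405) = 1.42624 rad.
So the angular separation is 81.72°.

81.72°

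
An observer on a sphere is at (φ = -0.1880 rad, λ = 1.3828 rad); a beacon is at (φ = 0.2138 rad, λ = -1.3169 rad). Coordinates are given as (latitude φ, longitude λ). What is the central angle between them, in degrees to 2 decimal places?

Let φ₁ = -0.1880 rad, φ₂ = 0.2138 rad, and Δλ = -2.6997 rad.
Haversine: a = sin²(Δφ/2) + cos φ₁ cos φ₂ sin²(Δλ/2) = 0.0398 + (0.9824)(0.9772)(0.9520) = 0.95373.
Central angle c = 2·arcsin(√a) = 2.70798 rad.
So the angular separation is 155.16°.

155.16°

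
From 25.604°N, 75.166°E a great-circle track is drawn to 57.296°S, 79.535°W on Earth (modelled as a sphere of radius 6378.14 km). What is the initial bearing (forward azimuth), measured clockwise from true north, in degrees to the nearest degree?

Δλ = -154.701° = -2.7000 rad.
y = sin Δλ · cos φ₂ = (-0.4273)(0.5403) = -0.2309
x = cos φ₁ sin φ₂ − sin φ₁ cos φ₂ cos Δλ = (0.9018)(-0.8415) − (0.4321)(0.5403)(-0.9041) = -0.5477
θ = atan2(y, x) = -157.14°; adding 360° gives 203°.

203°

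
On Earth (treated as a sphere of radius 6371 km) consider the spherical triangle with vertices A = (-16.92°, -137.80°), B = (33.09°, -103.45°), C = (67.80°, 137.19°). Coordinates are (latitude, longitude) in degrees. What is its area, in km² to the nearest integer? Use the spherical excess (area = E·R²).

33015221 km²

Side lengths (central angles): a = 1.2129, b = 1.8111, c = 1.0439 rad; semiperimeter s = 2.0340.
By l'Huilier's theorem, tan(E/4) = √[tan(s/2) tan((s−a)/2) tan((s−b)/2) tan((s−c)/2)], giving spherical excess E = 0.8134 rad.
Area = E·R² = 0.8134 × (6371)² ≈ 33015221 km².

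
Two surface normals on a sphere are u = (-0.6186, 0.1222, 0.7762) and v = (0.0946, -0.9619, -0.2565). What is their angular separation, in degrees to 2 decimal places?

u·v = -0.3752; |u| = 1.0000, |v| = 1.0000.
cos θ = (u·v)/(|u||v|) = -0.3751, so θ = 112.03°.

112.03°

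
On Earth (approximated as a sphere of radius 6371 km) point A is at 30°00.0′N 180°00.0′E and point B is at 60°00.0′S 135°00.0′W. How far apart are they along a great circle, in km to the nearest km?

10818 km

Let φ₁ = 0.5236 rad, φ₂ = -1.0472 rad, and Δλ = 0.7854 rad.
Haversine: a = sin²(Δφ/2) + cos φ₁ cos φ₂ sin²(Δλ/2) = 0.5000 + (0.8660)(0.5000)(0.1464) = 0.56341.
Central angle c = 2·arcsin(√a) = 1.69797 rad.
Distance = R·c = 6371 × 1.6980 ≈ 10818 km.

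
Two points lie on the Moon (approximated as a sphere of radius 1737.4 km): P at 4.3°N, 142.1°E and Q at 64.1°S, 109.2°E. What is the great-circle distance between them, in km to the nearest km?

Let φ₁ = 0.0750 rad, φ₂ = -1.1188 rad, and Δλ = -0.5742 rad.
cos c = sin φ₁ sin φ₂ + cos φ₁ cos φ₂ cos Δλ = (0.0750)(-0.8996) + (0.9972)(0.4368)(0.8396) = 0.29827,
so c = arccos(0.29827) = 1.26792 rad.
Distance = R·c = 1737.4 × 1.2679 ≈ 2203 km.

2203 km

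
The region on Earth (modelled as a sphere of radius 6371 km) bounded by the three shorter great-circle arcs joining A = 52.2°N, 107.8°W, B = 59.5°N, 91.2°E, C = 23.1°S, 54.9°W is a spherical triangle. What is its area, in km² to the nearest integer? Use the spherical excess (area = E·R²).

Side lengths (central angles): a = 2.3826, b = 1.5407, c = 1.1738 rad; semiperimeter s = 2.5485.
By l'Huilier's theorem, tan(E/4) = √[tan(s/2) tan((s−a)/2) tan((s−b)/2) tan((s−c)/2)], giving spherical excess E = 1.3503 rad.
Area = E·R² = 1.3503 × (6371)² ≈ 54808124 km².

54808124 km²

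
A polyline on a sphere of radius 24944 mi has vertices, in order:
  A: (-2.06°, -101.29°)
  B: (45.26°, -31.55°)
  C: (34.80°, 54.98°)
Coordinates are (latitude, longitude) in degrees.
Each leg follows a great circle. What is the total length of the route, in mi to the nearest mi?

61506 mi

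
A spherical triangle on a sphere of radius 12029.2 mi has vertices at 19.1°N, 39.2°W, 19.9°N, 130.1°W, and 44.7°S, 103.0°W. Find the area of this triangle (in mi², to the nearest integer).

158913796 mi²

Side lengths (central angles): a = 1.2073, b = 1.5044, c = 1.4732 rad; semiperimeter s = 2.0924.
By l'Huilier's theorem, tan(E/4) = √[tan(s/2) tan((s−a)/2) tan((s−b)/2) tan((s−c)/2)], giving spherical excess E = 1.0982 rad.
Area = E·R² = 1.0982 × (12029.2)² ≈ 158913796 mi².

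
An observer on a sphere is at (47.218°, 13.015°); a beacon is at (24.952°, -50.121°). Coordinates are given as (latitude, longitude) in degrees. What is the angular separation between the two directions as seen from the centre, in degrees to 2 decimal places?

Let φ₁ = 0.8241 rad, φ₂ = 0.4355 rad, and Δλ = -1.1019 rad.
Haversine: a = sin²(Δφ/2) + cos φ₁ cos φ₂ sin²(Δλ/2) = 0.0373 + (0.6792)(0.9067)(0.2741) = 0.20605.
Central angle c = 2·arcsin(√a) = 0.94235 rad.
So the angular separation is 53.99°.

53.99°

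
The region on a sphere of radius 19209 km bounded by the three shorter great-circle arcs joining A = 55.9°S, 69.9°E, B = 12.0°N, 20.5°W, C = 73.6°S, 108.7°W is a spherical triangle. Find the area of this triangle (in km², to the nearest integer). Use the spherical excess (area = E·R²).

Side lengths (central angles): a = 1.7628, b = 0.8813, c = 1.7477 rad; semiperimeter s = 2.1959.
By l'Huilier's theorem, tan(E/4) = √[tan(s/2) tan((s−a)/2) tan((s−b)/2) tan((s−c)/2)], giving spherical excess E = 1.0737 rad.
Area = E·R² = 1.0737 × (19209)² ≈ 396169903 km².

396169903 km²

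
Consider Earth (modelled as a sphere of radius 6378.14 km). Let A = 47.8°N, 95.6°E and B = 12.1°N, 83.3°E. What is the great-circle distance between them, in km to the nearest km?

4136 km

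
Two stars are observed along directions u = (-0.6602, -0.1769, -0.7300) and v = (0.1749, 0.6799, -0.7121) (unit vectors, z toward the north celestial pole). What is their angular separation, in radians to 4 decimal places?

u·v = 0.2841; |u| = 1.0000, |v| = 1.0000.
cos θ = (u·v)/(|u||v|) = 0.2841, so θ = 1.2827 rad.

1.2827 rad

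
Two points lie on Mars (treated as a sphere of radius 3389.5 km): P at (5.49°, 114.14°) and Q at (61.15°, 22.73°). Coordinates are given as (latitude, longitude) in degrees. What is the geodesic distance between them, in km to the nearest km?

5080 km

In radians: φ₁ = 0.0958, φ₂ = 1.0673, Δλ = -91.410° = -1.5954 rad.
cos c = sin φ₁ sin φ₂ + cos φ₁ cos φ₂ cos Δλ = (0.0957)(0.8759) + (0.9954)(0.4825)(-0.0246) = 0.07198,
so c = arccos(0.07198) = 1.49875 rad.
Distance = R·c = 3389.5 × 1.4988 ≈ 5080 km.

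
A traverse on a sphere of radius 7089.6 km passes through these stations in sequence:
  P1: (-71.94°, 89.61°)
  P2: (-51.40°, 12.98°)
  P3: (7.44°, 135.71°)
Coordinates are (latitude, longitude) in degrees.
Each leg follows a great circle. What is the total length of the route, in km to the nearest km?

19037 km

Leg P1→P2: central angle 0.6637 rad, distance 4705.1 km.
Leg P2→P3: central angle 2.0216 rad, distance 14332.2 km.
Total: 4705.1 + 14332.2 ≈ 19037 km.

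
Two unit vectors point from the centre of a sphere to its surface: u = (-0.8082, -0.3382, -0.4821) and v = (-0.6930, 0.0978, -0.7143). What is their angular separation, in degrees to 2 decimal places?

u·v = 0.8714; |u| = 1.0000, |v| = 1.0000.
cos θ = (u·v)/(|u||v|) = 0.8714, so θ = 29.38°.

29.38°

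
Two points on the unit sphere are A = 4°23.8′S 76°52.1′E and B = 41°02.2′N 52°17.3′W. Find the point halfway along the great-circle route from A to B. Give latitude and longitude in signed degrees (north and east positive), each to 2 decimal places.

36.52°, 28.55°

The central angle between A and B is δ = 2.1238 rad.
With f = 0.5, the slerp weights are sin((1−f)δ)/sin δ = 1.0262 and sin(fδ)/sin δ = 1.0262.
Weighted sum of the unit vectors: (1.0262)·(0.2265,0.9710,-0.0767) + (1.0262)·(0.4614,-0.5967,0.6565) = (0.7059, 0.3841, 0.5951).
Converting back: φ = atan2(z, √(x²+y²)) = 36.52°, λ = atan2(y, x) = 28.55°.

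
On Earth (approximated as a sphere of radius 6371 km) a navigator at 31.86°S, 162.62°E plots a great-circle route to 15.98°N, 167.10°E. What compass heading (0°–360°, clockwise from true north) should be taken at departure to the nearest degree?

Δλ = 4.480° = 0.0782 rad.
y = sin Δλ · cos φ₂ = (0.0781)(0.9614) = 0.0751
x = cos φ₁ sin φ₂ − sin φ₁ cos φ₂ cos Δλ = (0.8493)(0.2753) − (-0.5278)(0.9614)(0.9969) = 0.7397
θ = atan2(y, x) = 5.80°, so the bearing is 6°.

6°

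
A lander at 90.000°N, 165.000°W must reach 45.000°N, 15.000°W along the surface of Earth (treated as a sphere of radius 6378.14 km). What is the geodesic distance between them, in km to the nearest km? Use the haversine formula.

In radians: φ₁ = 1.5708, φ₂ = 0.7854, Δλ = 150.000° = 2.6180 rad.
Haversine: a = sin²(Δφ/2) + cos φ₁ cos φ₂ sin²(Δλ/2) = 0.1464 + (0.0000)(0.7071)(0.9330) = 0.14645.
Central angle c = 2·arcsin(√a) = 0.78540 rad.
Distance = R·c = 6378.14 × 0.7854 ≈ 5009 km.

5009 km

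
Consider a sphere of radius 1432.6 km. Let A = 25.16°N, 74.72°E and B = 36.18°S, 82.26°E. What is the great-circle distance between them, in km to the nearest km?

1544 km

In radians: φ₁ = 0.4391, φ₂ = -0.6315, Δλ = 7.540° = 0.1316 rad.
cos c = sin φ₁ sin φ₂ + cos φ₁ cos φ₂ cos Δλ = (0.4251)(-0.5903) + (0.9051)(0.8072)(0.9914) = 0.47329,
so c = arccos(0.47329) = 1.07777 rad.
Distance = R·c = 1432.6 × 1.0778 ≈ 1544 km.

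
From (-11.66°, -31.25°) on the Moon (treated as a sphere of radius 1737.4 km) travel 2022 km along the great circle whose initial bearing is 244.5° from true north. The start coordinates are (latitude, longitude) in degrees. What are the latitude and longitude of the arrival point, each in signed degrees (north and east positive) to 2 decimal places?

Angular distance δ = d/R = 2022/1737.4 = 1.16381 rad; initial bearing θ = 4.2673 rad.
sin φ₂ = sin φ₁ cos δ + cos φ₁ sin δ cos θ = (-0.2021)(0.3958) + (0.9794)(0.9183)(-0.4305) = -0.4672, so φ₂ = -27.85°.
Δλ = atan2(sin θ sin δ cos φ₁, cos δ − sin φ₁ sin φ₂) = atan2(-0.8118, 0.3014) = -69.629°.
λ₂ = -31.250° − 69.629° = -100.88°.

-27.85°, -100.88°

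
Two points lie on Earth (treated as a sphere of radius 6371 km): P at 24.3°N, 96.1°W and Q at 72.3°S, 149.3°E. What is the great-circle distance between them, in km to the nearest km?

13398 km

In radians: φ₁ = 0.4241, φ₂ = -1.2619, Δλ = -114.600° = -2.0001 rad.
cos c = sin φ₁ sin φ₂ + cos φ₁ cos φ₂ cos Δλ = (0.4115)(-0.9527) + (0.9114)(0.3040)(-0.4163) = -0.50738,
so c = arccos(-0.50738) = 2.10294 rad.
Distance = R·c = 6371 × 2.1029 ≈ 13398 km.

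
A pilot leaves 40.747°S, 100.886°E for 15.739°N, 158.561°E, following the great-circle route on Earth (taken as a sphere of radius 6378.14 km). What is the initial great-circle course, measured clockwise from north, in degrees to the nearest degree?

56°

With φ₁ = -0.7112, φ₂ = 0.2747, Δλ = 1.0066 rad, the forward-azimuth formula gives
θ = atan2( sin Δλ cos φ₂ , cos φ₁ sin φ₂ − sin φ₁ cos φ₂ cos Δλ ) = atan2(0.8133, 0.5414) = 56.35°.
So the initial bearing is 56°.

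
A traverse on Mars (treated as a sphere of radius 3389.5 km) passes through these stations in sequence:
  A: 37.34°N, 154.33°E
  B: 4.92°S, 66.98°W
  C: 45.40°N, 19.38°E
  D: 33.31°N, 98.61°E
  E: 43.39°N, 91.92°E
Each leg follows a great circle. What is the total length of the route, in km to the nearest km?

17308 km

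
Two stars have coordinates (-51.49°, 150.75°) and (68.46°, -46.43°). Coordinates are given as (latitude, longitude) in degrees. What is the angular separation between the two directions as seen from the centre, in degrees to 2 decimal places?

Let φ₁ = -0.8987 rad, φ₂ = 1.1949 rad, and Δλ = 2.8417 rad.
cos c = sin φ₁ sin φ₂ + cos φ₁ cos φ₂ cos Δλ = (-0.7825)(0.9302) + (0.6227)(0.3672)(-0.9554) = -0.94626,
so c = arccos(-0.94626) = 2.81226 rad.
So the angular separation is 161.13°.

161.13°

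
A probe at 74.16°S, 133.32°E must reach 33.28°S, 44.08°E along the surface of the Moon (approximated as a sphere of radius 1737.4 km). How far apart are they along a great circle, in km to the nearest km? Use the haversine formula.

Let φ₁ = -1.2943 rad, φ₂ = -0.5808 rad, and Δλ = -1.5575 rad.
Haversine: a = sin²(Δφ/2) + cos φ₁ cos φ₂ sin²(Δλ/2) = 0.1220 + (0.2730)(0.8360)(0.4934) = 0.23454.
Central angle c = 2·arcsin(√a) = 1.01111 rad.
Distance = R·c = 1737.4 × 1.0111 ≈ 1757 km.

1757 km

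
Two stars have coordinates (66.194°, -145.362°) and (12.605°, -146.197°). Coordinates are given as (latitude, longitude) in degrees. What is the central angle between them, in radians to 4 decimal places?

0.9354 rad

Let φ₁ = 1.1553 rad, φ₂ = 0.2200 rad, and Δλ = -0.0146 rad.
Haversine: a = sin²(Δφ/2) + cos φ₁ cos φ₂ sin²(Δλ/2) = 0.2032 + (0.4036)(0.9759)(0.0001) = 0.20323.
Central angle c = 2·arcsin(√a) = 0.93536 rad.
So the angular separation is 0.9354 rad.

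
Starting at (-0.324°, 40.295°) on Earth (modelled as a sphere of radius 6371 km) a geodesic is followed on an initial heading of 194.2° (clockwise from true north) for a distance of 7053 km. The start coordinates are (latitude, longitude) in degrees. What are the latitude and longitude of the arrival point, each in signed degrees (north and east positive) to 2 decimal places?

Angular distance δ = d/R = 7053/6371 = 1.10705 rad; initial bearing θ = 3.3894 rad.
sin φ₂ = sin φ₁ cos δ + cos φ₁ sin δ cos θ = (-0.0057)(0.4473) + (1.0000)(0.8944)(-0.9694) = -0.8696, so φ₂ = -60.41°.
Δλ = atan2(sin θ sin δ cos φ₁, cos δ − sin φ₁ sin φ₂) = atan2(-0.2194, 0.4424) = -26.378°.
λ₂ = 40.295° − 26.378° = 13.92°.

-60.41°, 13.92°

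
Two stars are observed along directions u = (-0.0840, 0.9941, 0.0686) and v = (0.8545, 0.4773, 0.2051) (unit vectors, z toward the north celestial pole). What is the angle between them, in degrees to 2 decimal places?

65.37°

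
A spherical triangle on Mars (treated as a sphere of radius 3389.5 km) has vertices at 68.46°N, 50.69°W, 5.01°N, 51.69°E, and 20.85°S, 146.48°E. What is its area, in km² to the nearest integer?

29065178 km²

Side lengths (central angles): a = 1.6798, b = 2.2901, c = 1.5680 rad; semiperimeter s = 2.7690.
By l'Huilier's theorem, tan(E/4) = √[tan(s/2) tan((s−a)/2) tan((s−b)/2) tan((s−c)/2)], giving spherical excess E = 2.5299 rad.
Area = E·R² = 2.5299 × (3389.5)² ≈ 29065178 km².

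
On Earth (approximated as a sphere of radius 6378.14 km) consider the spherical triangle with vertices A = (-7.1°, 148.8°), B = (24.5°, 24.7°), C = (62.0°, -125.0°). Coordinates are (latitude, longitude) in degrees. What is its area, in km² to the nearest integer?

94245650 km²

Side lengths (central angles): a = 1.5735, b = 1.6491, c = 2.1622 rad; semiperimeter s = 2.6924.
By l'Huilier's theorem, tan(E/4) = √[tan(s/2) tan((s−a)/2) tan((s−b)/2) tan((s−c)/2)], giving spherical excess E = 2.3167 rad.
Area = E·R² = 2.3167 × (6378.14)² ≈ 94245650 km².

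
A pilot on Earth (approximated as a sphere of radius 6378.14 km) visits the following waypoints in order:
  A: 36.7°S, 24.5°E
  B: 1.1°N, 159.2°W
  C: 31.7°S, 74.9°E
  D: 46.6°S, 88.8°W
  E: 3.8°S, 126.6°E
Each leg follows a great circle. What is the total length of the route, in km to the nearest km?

Leg A→B: central angle 2.5174 rad, distance 16056.3 km.
Leg B→C: central angle 2.1047 rad, distance 13424.0 km.
Leg C→D: central angle 1.7511 rad, distance 11168.5 km.
Leg D→E: central angle 2.1068 rad, distance 13437.3 km.
Total: 16056.3 + 13424.0 + 11168.5 + 13437.3 ≈ 54086 km.

54086 km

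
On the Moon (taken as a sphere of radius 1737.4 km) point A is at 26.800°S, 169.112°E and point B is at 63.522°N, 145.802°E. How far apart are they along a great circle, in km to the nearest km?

Let φ₁ = -0.4677 rad, φ₂ = 1.1087 rad, and Δλ = -0.4068 rad.
Haversine: a = sin²(Δφ/2) + cos φ₁ cos φ₂ sin²(Δλ/2) = 0.5028 + (0.8926)(0.4459)(0.0408) = 0.51905.
Central angle c = 2·arcsin(√a) = 1.60891 rad.
Distance = R·c = 1737.4 × 1.6089 ≈ 2795 km.

2795 km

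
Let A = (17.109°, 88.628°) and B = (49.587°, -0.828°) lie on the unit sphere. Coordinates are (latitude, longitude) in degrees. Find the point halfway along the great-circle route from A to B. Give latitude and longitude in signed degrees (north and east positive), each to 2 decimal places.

Central angle δ = 1.3388 rad. Interpolating on the sphere with fraction f = 0.5:
P = [sin((1−f)δ)·A + sin(fδ)·B] / sin δ = 0.6376·A + 0.6376·B in Cartesian coordinates,
giving P = (0.4279, 0.6032, 0.6730), i.e. latitude 42.30°, longitude 54.65°.

42.30°, 54.65°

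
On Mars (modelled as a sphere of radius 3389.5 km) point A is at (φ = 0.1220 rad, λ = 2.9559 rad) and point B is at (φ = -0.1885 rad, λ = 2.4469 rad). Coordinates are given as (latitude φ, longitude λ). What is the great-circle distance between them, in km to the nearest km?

2014 km

In radians: φ₁ = 0.1220, φ₂ = -0.1885, Δλ = -29.164° = -0.5090 rad.
cos c = sin φ₁ sin φ₂ + cos φ₁ cos φ₂ cos Δλ = (0.1217)(-0.1874) + (0.9926)(0.9823)(0.8732) = 0.82858,
so c = arccos(0.82858) = 0.59422 rad.
Distance = R·c = 3389.5 × 0.5942 ≈ 2014 km.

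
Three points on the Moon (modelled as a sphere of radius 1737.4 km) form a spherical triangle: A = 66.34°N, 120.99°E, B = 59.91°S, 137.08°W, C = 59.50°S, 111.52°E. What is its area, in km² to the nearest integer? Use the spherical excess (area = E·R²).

6428636 km²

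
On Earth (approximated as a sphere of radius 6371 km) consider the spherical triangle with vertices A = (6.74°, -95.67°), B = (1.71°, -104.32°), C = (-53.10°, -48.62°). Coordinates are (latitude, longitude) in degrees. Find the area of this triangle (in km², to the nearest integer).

Side lengths (central angles): a = 1.2510, b = 1.2531, c = 0.1742 rad; semiperimeter s = 1.3392.
By l'Huilier's theorem, tan(E/4) = √[tan(s/2) tan((s−a)/2) tan((s−b)/2) tan((s−c)/2)], giving spherical excess E = 0.1258 rad.
Area = E·R² = 0.1258 × (6371)² ≈ 5108118 km².

5108118 km²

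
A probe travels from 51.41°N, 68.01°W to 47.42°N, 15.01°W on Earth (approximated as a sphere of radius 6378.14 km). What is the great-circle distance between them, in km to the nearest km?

3779 km

Let φ₁ = 0.8973 rad, φ₂ = 0.8276 rad, and Δλ = 0.9250 rad.
Haversine: a = sin²(Δφ/2) + cos φ₁ cos φ₂ sin²(Δλ/2) = 0.0012 + (0.6237)(0.6766)(0.1991) = 0.08524.
Central angle c = 2·arcsin(√a) = 0.59254 rad.
Distance = R·c = 6378.14 × 0.5925 ≈ 3779 km.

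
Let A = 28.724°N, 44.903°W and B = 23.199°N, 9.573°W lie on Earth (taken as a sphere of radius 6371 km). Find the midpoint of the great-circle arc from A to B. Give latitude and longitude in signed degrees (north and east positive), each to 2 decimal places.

Central angle δ = 0.5606 rad. Interpolating on the sphere with fraction f = 0.5:
P = [sin((1−f)δ)·A + sin(fδ)·B] / sin δ = 0.5203·A + 0.5203·B in Cartesian coordinates,
giving P = (0.7948, -0.4016, 0.4550), i.e. latitude 27.07°, longitude -26.81°.

27.07°, -26.81°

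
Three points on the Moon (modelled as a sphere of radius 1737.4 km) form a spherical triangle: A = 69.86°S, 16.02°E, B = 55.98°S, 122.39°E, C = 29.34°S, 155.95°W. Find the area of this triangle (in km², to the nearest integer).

1448826 km²

Side lengths (central angles): a = 1.0737, b = 1.4072, c = 0.7614 rad; semiperimeter s = 1.6212.
By l'Huilier's theorem, tan(E/4) = √[tan(s/2) tan((s−a)/2) tan((s−b)/2) tan((s−c)/2)], giving spherical excess E = 0.4800 rad.
Area = E·R² = 0.4800 × (1737.4)² ≈ 1448826 km².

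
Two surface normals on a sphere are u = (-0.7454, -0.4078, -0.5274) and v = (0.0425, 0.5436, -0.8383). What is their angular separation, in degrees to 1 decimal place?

79.1°

u·v = 0.1888; |u| = 1.0000, |v| = 1.0000.
cos θ = (u·v)/(|u||v|) = 0.1887, so θ = 79.1°.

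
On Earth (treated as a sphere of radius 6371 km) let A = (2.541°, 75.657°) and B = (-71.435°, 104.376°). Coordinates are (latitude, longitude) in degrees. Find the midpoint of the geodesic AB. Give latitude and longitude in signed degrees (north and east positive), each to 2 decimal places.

The central angle between A and B is δ = 1.3316 rad.
With f = 0.5, the slerp weights are sin((1−f)δ)/sin δ = 0.6358 and sin(fδ)/sin δ = 0.6358.
Weighted sum of the unit vectors: (0.6358)·(0.2475,0.9679,0.0443) + (0.6358)·(-0.0790,0.3084,-0.9480) = (0.1071, 0.8115, -0.5745).
Converting back: φ = atan2(z, √(x²+y²)) = -35.07°, λ = atan2(y, x) = 82.48°.

-35.07°, 82.48°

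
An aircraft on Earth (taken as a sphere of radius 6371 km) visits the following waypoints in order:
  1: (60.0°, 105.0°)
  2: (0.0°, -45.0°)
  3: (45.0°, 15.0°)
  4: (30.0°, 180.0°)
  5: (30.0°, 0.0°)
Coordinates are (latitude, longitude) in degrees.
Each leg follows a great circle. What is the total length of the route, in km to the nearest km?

45448 km

Leg 1→2: central angle 2.0186 rad, distance 12860.7 km.
Leg 2→3: central angle 1.2094 rad, distance 7705.3 km.
Leg 3→4: central angle 1.8111 rad, distance 11538.2 km.
Leg 4→5: central angle 2.0944 rad, distance 13343.4 km.
Total: 12860.7 + 7705.3 + 11538.2 + 13343.4 ≈ 45448 km.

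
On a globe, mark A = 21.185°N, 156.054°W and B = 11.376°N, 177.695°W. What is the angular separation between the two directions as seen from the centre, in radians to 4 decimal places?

0.4003 rad

With latitudes φ₁ = 21.185°, φ₂ = 11.376° and longitude difference Δλ = -21.641°:
cos c = sin φ₁ sin φ₂ + cos φ₁ cos φ₂ cos Δλ = (0.3614)(0.1972) + (0.9324)(0.9804)(0.9295) = 0.92095,
so c = arccos(0.92095) = 0.40029 rad.
So the angular separation is 0.4003 rad.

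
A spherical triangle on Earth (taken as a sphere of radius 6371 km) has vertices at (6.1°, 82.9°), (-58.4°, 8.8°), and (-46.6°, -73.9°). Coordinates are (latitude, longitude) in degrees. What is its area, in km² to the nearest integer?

7751542 km²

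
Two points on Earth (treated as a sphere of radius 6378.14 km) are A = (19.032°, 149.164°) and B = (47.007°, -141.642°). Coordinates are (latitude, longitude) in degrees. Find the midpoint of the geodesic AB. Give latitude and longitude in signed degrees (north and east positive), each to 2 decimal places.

38.12°, 177.39°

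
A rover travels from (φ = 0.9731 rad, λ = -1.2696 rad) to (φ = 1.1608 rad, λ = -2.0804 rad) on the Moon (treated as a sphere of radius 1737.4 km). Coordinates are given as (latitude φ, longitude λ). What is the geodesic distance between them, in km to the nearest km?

732 km

Let φ₁ = 0.9731 rad, φ₂ = 1.1608 rad, and Δλ = -0.8108 rad.
cos c = sin φ₁ sin φ₂ + cos φ₁ cos φ₂ cos Δλ = (0.8266)(0.9171) + (0.5627)(0.3986)(0.6889) = 0.91266,
so c = arccos(0.91266) = 0.42106 rad.
Distance = R·c = 1737.4 × 0.4211 ≈ 732 km.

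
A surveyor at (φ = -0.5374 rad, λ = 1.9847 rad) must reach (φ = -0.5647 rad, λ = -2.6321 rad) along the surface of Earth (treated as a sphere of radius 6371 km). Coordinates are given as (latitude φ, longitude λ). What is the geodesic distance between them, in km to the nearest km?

8694 km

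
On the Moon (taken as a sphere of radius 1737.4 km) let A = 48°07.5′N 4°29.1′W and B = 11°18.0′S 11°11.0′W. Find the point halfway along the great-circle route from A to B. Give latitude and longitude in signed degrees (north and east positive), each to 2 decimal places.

The central angle between A and B is δ = 1.0423 rad.
With f = 0.5, the slerp weights are sin((1−f)δ)/sin δ = 0.5765 and sin(fδ)/sin δ = 0.5765.
Weighted sum of the unit vectors: (0.5765)·(0.6655,-0.0522,0.7446) + (0.5765)·(0.9620,-0.1902,-0.1959) = (0.9383, -0.1397, 0.3163).
Converting back: φ = atan2(z, √(x²+y²)) = 18.44°, λ = atan2(y, x) = -8.47°.

18.44°, -8.47°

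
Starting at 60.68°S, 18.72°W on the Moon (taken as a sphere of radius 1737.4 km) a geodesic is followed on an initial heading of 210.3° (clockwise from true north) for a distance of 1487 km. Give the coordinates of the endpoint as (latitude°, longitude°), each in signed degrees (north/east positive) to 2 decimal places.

Angular distance δ = d/R = 1487/1737.4 = 0.85588 rad; initial bearing θ = 3.6704 rad.
sin φ₂ = sin φ₁ cos δ + cos φ₁ sin δ cos θ = (-0.8719)(0.6556) + (0.4897)(0.7551)(-0.8634) = -0.8908, so φ₂ = -62.98°.
Δλ = atan2(sin θ sin δ cos φ₁, cos δ − sin φ₁ sin φ₂) = atan2(-0.1866, -0.1212) = -123.003°.
λ₂ = -18.720° − 123.003° = -141.72°.

-62.98°, -141.72°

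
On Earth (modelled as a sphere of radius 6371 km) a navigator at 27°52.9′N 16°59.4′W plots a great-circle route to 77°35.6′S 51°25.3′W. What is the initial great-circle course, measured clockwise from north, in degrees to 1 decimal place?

187.3°

With φ₁ = 0.4866, φ₂ = -1.3543, Δλ = -0.6009 rad, the forward-azimuth formula gives
θ = atan2( sin Δλ cos φ₂ , cos φ₁ sin φ₂ − sin φ₁ cos φ₂ cos Δλ ) = atan2(-0.1215, -0.9461) = -172.68°.
Adding 360° brings this into [0°, 360°): 187.3°.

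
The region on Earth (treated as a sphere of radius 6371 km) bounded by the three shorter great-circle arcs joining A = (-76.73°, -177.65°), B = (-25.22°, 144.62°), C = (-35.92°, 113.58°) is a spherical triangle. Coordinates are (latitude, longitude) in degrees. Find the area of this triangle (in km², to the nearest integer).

Side lengths (central angles): a = 0.4997, b = 0.8785, c = 0.9533 rad; semiperimeter s = 1.1658.
By l'Huilier's theorem, tan(E/4) = √[tan(s/2) tan((s−a)/2) tan((s−b)/2) tan((s−c)/2)], giving spherical excess E = 0.2370 rad.
Area = E·R² = 0.2370 × (6371)² ≈ 9617891 km².

9617891 km²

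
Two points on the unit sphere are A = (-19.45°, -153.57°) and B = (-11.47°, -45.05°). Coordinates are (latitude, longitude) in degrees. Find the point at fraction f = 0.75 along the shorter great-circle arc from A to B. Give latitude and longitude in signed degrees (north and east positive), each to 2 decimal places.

Central angle δ = 1.8001 rad. Interpolating on the sphere with fraction f = 0.75:
P = [sin((1−f)δ)·A + sin(fδ)·B] / sin δ = 0.4467·A + 1.0020·B in Cartesian coordinates,
giving P = (0.3166, -0.8824, -0.3480), i.e. latitude -20.36°, longitude -70.26°.

-20.36°, -70.26°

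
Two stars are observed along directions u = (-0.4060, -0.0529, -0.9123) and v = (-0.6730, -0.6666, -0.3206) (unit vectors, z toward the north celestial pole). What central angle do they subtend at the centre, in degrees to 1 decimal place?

u·v = 0.6010; |u| = 1.0000, |v| = 1.0000.
cos θ = (u·v)/(|u||v|) = 0.6010, so θ = 53.1°.

53.1°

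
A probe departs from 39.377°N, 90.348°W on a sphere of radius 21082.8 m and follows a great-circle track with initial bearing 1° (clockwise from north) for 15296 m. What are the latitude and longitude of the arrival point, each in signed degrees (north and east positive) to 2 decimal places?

Angular distance δ = d/R = 15296/21082.8 = 0.72552 rad; initial bearing θ = 0.0175 rad.
sin φ₂ = sin φ₁ cos δ + cos φ₁ sin δ cos θ = (0.6344)(0.7482) + (0.7730)(0.6635)(0.9998) = 0.9875, so φ₂ = 80.92°.
Δλ = atan2(sin θ sin δ cos φ₁, cos δ − sin φ₁ sin φ₂) = atan2(0.0090, 0.1217) = 4.207°.
λ₂ = -90.348° + 4.207° = -86.14°.

80.92°, -86.14°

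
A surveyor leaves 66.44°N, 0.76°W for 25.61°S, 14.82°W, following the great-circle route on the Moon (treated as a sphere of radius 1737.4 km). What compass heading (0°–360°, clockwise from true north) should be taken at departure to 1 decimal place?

192.7°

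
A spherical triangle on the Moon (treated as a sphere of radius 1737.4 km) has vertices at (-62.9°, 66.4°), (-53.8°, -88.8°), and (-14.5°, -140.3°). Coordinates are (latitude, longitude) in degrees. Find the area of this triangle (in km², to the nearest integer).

Side lengths (central angles): a = 0.9788, b = 1.7428, c = 1.0768 rad; semiperimeter s = 1.8992.
By l'Huilier's theorem, tan(E/4) = √[tan(s/2) tan((s−a)/2) tan((s−b)/2) tan((s−c)/2)], giving spherical excess E = 0.6106 rad.
Area = E·R² = 0.6106 × (1737.4)² ≈ 1843208 km².

1843208 km²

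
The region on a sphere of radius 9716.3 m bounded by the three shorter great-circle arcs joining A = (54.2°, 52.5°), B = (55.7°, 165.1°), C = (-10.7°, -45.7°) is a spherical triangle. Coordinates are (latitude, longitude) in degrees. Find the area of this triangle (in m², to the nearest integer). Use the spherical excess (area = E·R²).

Side lengths (central angles): a = 2.2511, b = 1.8055, c = 0.9964 rad; semiperimeter s = 2.5265.
By l'Huilier's theorem, tan(E/4) = √[tan(s/2) tan((s−a)/2) tan((s−b)/2) tan((s−c)/2)], giving spherical excess E = 1.5130 rad.
Area = E·R² = 1.5130 × (9716.3)² ≈ 142834163 m².

142834163 m²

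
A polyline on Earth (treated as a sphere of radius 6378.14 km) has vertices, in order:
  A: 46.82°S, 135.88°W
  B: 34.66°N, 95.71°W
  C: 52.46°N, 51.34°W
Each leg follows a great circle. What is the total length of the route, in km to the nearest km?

Leg A→B: central angle 1.5554 rad, distance 9920.6 km.
Leg B→C: central angle 0.6280 rad, distance 4005.4 km.
Total: 9920.6 + 4005.4 ≈ 13926 km.

13926 km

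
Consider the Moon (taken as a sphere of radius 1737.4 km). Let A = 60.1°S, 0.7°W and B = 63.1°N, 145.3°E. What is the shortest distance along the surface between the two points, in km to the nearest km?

With latitudes φ₁ = -60.100°, φ₂ = 63.100° and longitude difference Δλ = 146.000°:
Haversine: a = sin²(Δφ/2) + cos φ₁ cos φ₂ sin²(Δλ/2) = 0.7738 + (0.4985)(0.4524)(0.9145) = 0.98004.
Central angle c = 2·arcsin(√a) = 2.85806 rad.
Distance = R·c = 1737.4 × 2.8581 ≈ 4966 km.

4966 km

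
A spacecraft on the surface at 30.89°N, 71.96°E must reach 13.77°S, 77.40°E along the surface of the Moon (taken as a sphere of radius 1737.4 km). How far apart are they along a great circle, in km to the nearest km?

In radians: φ₁ = 0.5391, φ₂ = -0.2403, Δλ = 5.440° = 0.0949 rad.
Haversine: a = sin²(Δφ/2) + cos φ₁ cos φ₂ sin²(Δλ/2) = 0.1444 + (0.8582)(0.9713)(0.0023) = 0.14623.
Central angle c = 2·arcsin(√a) = 0.78479 rad.
Distance = R·c = 1737.4 × 0.7848 ≈ 1363 km.

1363 km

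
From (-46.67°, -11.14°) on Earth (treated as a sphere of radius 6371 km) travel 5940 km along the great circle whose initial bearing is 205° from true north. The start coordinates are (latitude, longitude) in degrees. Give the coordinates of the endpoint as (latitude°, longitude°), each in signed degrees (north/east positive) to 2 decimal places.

-68.89°, -120.68°

Angular distance δ = d/R = 5940/6371 = 0.93235 rad; initial bearing θ = 3.5779 rad.
sin φ₂ = sin φ₁ cos δ + cos φ₁ sin δ cos θ = (-0.7274)(0.5959) + (0.6862)(0.8030)(-0.9063) = -0.9329, so φ₂ = -68.89°.
Δλ = atan2(sin θ sin δ cos φ₁, cos δ − sin φ₁ sin φ₂) = atan2(-0.2329, -0.0827) = -109.543°.
λ₂ = -11.140° − 109.543° = -120.68°.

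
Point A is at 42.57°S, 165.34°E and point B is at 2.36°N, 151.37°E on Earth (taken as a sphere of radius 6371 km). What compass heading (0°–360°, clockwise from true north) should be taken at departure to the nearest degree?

With φ₁ = -0.7430, φ₂ = 0.0412, Δλ = -0.2438 rad, the forward-azimuth formula gives
θ = atan2( sin Δλ cos φ₂ , cos φ₁ sin φ₂ − sin φ₁ cos φ₂ cos Δλ ) = atan2(-0.2412, 0.6863) = -19.37°.
Adding 360° brings this into [0°, 360°): 341°.

341°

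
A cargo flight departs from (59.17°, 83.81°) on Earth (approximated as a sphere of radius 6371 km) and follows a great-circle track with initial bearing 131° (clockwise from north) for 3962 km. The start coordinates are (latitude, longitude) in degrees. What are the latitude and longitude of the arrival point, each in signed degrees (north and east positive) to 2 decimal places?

30.14°, 114.37°

Angular distance δ = d/R = 3962/6371 = 0.62188 rad; initial bearing θ = 2.2864 rad.
sin φ₂ = sin φ₁ cos δ + cos φ₁ sin δ cos θ = (0.8587)(0.8128) + (0.5125)(0.5826)(-0.6561) = 0.5021, so φ₂ = 30.14°.
Δλ = atan2(sin θ sin δ cos φ₁, cos δ − sin φ₁ sin φ₂) = atan2(0.2253, 0.3817) = 30.556°.
λ₂ = 83.810° + 30.556° = 114.37°.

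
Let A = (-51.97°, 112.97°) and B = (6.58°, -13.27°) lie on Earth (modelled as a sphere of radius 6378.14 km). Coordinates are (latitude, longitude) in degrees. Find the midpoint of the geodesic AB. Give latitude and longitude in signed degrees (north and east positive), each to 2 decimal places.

-40.01°, 25.03°

Central angle δ = 2.0399 rad. Interpolating on the sphere with fraction f = 0.5:
P = [sin((1−f)δ)·A + sin(fδ)·B] / sin δ = 0.9553·A + 0.9553·B in Cartesian coordinates,
giving P = (0.6940, 0.3240, -0.6430), i.e. latitude -40.01°, longitude 25.03°.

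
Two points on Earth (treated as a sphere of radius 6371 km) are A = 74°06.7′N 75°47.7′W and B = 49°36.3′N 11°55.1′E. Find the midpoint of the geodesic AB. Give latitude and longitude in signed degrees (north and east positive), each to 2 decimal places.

Central angle δ = 0.7384 rad. Interpolating on the sphere with fraction f = 0.5:
P = [sin((1−f)δ)·A + sin(fδ)·B] / sin δ = 0.5361·A + 0.5361·B in Cartesian coordinates,
giving P = (0.3760, -0.0705, 0.9239), i.e. latitude 67.51°, longitude -10.63°.

67.51°, -10.63°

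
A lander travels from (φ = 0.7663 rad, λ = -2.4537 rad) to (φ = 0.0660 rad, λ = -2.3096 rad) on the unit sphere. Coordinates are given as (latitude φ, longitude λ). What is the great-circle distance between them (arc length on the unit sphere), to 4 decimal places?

0.7118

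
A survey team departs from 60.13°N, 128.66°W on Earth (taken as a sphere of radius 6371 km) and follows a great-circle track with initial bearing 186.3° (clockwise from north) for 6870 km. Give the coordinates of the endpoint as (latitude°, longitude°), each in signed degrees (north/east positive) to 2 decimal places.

-1.50°, -134.21°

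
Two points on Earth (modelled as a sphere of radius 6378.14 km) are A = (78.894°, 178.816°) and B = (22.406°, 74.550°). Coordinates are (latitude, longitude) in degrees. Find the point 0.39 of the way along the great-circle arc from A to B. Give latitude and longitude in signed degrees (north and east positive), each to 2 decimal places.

63.87°, 92.43°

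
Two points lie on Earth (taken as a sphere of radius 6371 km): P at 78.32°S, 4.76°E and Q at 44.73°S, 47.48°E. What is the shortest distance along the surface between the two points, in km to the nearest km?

In radians: φ₁ = -1.3669, φ₂ = -0.7807, Δλ = 42.720° = 0.7456 rad.
cos c = sin φ₁ sin φ₂ + cos φ₁ cos φ₂ cos Δλ = (-0.9793)(-0.7038) + (0.2024)(0.7104)(0.7347) = 0.79486,
so c = arccos(0.79486) = 0.65202 rad.
Distance = R·c = 6371 × 0.6520 ≈ 4154 km.

4154 km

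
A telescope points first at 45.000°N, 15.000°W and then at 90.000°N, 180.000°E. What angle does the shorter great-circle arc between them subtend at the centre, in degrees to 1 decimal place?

With latitudes φ₁ = 45.000°, φ₂ = 90.000° and longitude difference Δλ = -165.000°:
cos c = sin φ₁ sin φ₂ + cos φ₁ cos φ₂ cos Δλ = (0.7071)(1.0000) + (0.7071)(0.0000)(-0.9659) = 0.70711,
so c = arccos(0.70711) = 0.78540 rad.
So the angular separation is 45.0°.

45.0°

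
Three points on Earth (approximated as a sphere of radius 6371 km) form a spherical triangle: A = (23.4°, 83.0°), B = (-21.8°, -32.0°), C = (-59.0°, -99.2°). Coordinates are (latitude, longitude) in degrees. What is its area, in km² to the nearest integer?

Side lengths (central angles): a = 1.0430, b = 2.5197, c = 2.1032 rad; semiperimeter s = 2.8329.
By l'Huilier's theorem, tan(E/4) = √[tan(s/2) tan((s−a)/2) tan((s−b)/2) tan((s−c)/2)], giving spherical excess E = 2.4306 rad.
Area = E·R² = 2.4306 × (6371)² ≈ 98657008 km².

98657008 km²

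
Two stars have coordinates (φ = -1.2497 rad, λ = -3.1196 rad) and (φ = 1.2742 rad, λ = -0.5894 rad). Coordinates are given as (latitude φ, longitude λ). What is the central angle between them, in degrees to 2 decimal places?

With latitudes φ₁ = -71.603°, φ₂ = 73.006° and longitude difference Δλ = 144.970°:
cos c = sin φ₁ sin φ₂ + cos φ₁ cos φ₂ cos Δλ = (-0.9489)(0.9563) + (0.3156)(0.2923)(-0.8188) = -0.98299,
so c = arccos(-0.98299) = 2.95689 rad.
So the angular separation is 169.42°.

169.42°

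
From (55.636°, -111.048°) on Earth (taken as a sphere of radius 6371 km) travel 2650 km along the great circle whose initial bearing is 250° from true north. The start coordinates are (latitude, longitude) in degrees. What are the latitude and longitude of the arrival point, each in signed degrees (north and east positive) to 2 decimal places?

Angular distance δ = d/R = 2650/6371 = 0.41595 rad; initial bearing θ = 4.3633 rad.
sin φ₂ = sin φ₁ cos δ + cos φ₁ sin δ cos θ = (0.8255)(0.9147) + (0.5644)(0.4041)(-0.3420) = 0.6771, so φ₂ = 42.62°.
Δλ = atan2(sin θ sin δ cos φ₁, cos δ − sin φ₁ sin φ₂) = atan2(-0.2143, 0.3558) = -31.061°.
λ₂ = -111.048° − 31.061° = -142.11°.

42.62°, -142.11°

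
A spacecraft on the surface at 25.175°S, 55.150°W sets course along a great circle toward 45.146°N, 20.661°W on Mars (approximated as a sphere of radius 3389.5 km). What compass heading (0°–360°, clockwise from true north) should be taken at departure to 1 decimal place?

Δλ = 34.489° = 0.6019 rad.
y = sin Δλ · cos φ₂ = (0.5662)(0.7053) = 0.3994
x = cos φ₁ sin φ₂ − sin φ₁ cos φ₂ cos Δλ = (0.9050)(0.7089) − (-0.4254)(0.7053)(0.8242) = 0.8889
θ = atan2(y, x) = 24.19°, so the bearing is 24.2°.

24.2°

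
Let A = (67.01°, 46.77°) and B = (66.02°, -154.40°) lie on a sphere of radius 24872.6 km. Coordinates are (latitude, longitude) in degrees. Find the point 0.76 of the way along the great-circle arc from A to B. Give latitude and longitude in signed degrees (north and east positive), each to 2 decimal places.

The central angle between A and B is δ = 0.8050 rad.
With f = 0.76, the slerp weights are sin((1−f)δ)/sin δ = 0.2664 and sin(fδ)/sin δ = 0.7968.
Weighted sum of the unit vectors: (0.2664)·(0.2675,0.2846,0.9206) + (0.7968)·(-0.3665,-0.1756,0.9137) = (-0.2208, -0.0641, 0.9732).
Converting back: φ = atan2(z, √(x²+y²)) = 76.71°, λ = atan2(y, x) = -163.81°.

76.71°, -163.81°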